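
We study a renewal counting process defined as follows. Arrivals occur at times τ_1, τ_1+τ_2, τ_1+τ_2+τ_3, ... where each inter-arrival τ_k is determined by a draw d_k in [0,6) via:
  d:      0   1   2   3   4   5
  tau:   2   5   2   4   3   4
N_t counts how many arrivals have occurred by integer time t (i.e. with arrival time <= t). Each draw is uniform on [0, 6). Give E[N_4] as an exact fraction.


Inter-arrival values over d=0..5: [2, 5, 2, 4, 3, 4]
Each d has probability 1/6, so the pmf of τ is: f(2) = 1/3, f(3) = 1/6, f(4) = 1/3, f(5) = 1/6
Renewal equation for m(n) = E[N_n]: condition on τ_1 = k (if k <= n, one arrival plus a fresh copy on the remaining n−k steps): m(n) = F(n) + Σ_{k<=n} f(k)·m(n−k), where F(n) = P(τ <= n) and m(0) = 0
m(1) = F(1) = 0
m(2) = F(2) = 1/3
m(3) = F(3) = 1/2
m(4) = F(4) + f(2)·m(2) = 5/6 + 1/3·1/3 = 17/18
E[N_4] = m(4) = 17/18

17/18


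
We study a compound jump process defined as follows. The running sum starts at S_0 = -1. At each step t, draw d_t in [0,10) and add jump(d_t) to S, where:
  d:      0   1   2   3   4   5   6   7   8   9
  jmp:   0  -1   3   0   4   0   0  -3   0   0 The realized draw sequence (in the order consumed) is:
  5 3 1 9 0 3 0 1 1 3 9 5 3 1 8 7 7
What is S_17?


t=0: S=-1, d=5, jump=0, S_1=-1
t=1: S=-1, d=3, jump=0, S_2=-1
t=2: S=-1, d=1, jump=-1, S_3=-2
t=3: S=-2, d=9, jump=0, S_4=-2
t=4: S=-2, d=0, jump=0, S_5=-2
t=5: S=-2, d=3, jump=0, S_6=-2
t=6: S=-2, d=0, jump=0, S_7=-2
t=7: S=-2, d=1, jump=-1, S_8=-3
t=8: S=-3, d=1, jump=-1, S_9=-4
t=9: S=-4, d=3, jump=0, S_10=-4
t=10: S=-4, d=9, jump=0, S_11=-4
t=11: S=-4, d=5, jump=0, S_12=-4
t=12: S=-4, d=3, jump=0, S_13=-4
t=13: S=-4, d=1, jump=-1, S_14=-5
t=14: S=-5, d=8, jump=0, S_15=-5
t=15: S=-5, d=7, jump=-3, S_16=-8
t=16: S=-8, d=7, jump=-3, S_17=-11

-11


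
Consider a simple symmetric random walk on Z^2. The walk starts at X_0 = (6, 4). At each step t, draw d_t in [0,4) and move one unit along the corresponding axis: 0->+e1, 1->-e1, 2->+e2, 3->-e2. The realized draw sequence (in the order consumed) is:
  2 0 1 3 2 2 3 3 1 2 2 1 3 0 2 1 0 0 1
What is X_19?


t=0: X=(6, 4), d=2 → +e2, X_1=(6, 5)
t=1: X=(6, 5), d=0 → +e1, X_2=(7, 5)
t=2: X=(7, 5), d=1 → -e1, X_3=(6, 5)
t=3: X=(6, 5), d=3 → -e2, X_4=(6, 4)
t=4: X=(6, 4), d=2 → +e2, X_5=(6, 5)
t=5: X=(6, 5), d=2 → +e2, X_6=(6, 6)
t=6: X=(6, 6), d=3 → -e2, X_7=(6, 5)
t=7: X=(6, 5), d=3 → -e2, X_8=(6, 4)
t=8: X=(6, 4), d=1 → -e1, X_9=(5, 4)
t=9: X=(5, 4), d=2 → +e2, X_10=(5, 5)
t=10: X=(5, 5), d=2 → +e2, X_11=(5, 6)
t=11: X=(5, 6), d=1 → -e1, X_12=(4, 6)
t=12: X=(4, 6), d=3 → -e2, X_13=(4, 5)
t=13: X=(4, 5), d=0 → +e1, X_14=(5, 5)
t=14: X=(5, 5), d=2 → +e2, X_15=(5, 6)
t=15: X=(5, 6), d=1 → -e1, X_16=(4, 6)
t=16: X=(4, 6), d=0 → +e1, X_17=(5, 6)
t=17: X=(5, 6), d=0 → +e1, X_18=(6, 6)
t=18: X=(6, 6), d=1 → -e1, X_19=(5, 6)

(5, 6)


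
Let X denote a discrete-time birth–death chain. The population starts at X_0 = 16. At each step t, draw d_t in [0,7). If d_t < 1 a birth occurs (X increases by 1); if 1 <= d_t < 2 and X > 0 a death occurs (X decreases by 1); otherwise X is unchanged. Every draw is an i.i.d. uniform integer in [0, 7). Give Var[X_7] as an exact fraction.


2

X can drop by at most 1 per step and X_0 = 16 > T = 7, so X_t >= 16 − t >= 9 > 0 for every t <= 7: the floor at 0 (the 'and X > 0' condition) never binds. Hence X_7 = X_0 + Σ_{t<7} Y_t with i.i.d. increments Y_t = y(d_t) ∈ {+1, −1, 0}.
Outcome values over d=0..6: [1, -1, 0, 0, 0, 0, 0]
Σy = 0, Σy² = 2, M = 7
μ = 0/7 = 0,  σ² = 2/7 − (0)² = 2/7
Independent increments: Var[X_7] = 7·σ² = 7·(2/7) = 2


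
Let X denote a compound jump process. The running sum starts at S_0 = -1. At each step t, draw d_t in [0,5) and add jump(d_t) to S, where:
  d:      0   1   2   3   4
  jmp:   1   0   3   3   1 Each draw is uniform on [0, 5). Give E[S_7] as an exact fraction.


Outcome values over d=0..4: [1, 0, 3, 3, 1]
Σy = 8, Σy² = 20, M = 5
μ = 8/5 = 8/5,  σ² = 20/5 − (8/5)² = 36/25
E[S_7] = -1 + 7·(8/5) = 51/5

51/5


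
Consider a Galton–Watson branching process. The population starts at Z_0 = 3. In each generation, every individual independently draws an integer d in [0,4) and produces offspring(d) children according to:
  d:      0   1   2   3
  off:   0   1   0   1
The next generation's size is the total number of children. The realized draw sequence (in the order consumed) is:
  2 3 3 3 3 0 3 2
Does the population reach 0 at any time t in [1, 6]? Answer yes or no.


gen 0: Z_0=3, draws=[2, 3, 3], offspring=[0, 1, 1], Z_1=2
gen 1: Z_1=2, draws=[3, 3], offspring=[1, 1], Z_2=2
gen 2: Z_2=2, draws=[0, 3], offspring=[0, 1], Z_3=1
gen 3: Z_3=1, draws=[2], offspring=[0], Z_4=0
gen 4: Z_4=0, draws=[], offspring=[], Z_5=0
gen 5: Z_5=0, draws=[], offspring=[], Z_6=0

yes


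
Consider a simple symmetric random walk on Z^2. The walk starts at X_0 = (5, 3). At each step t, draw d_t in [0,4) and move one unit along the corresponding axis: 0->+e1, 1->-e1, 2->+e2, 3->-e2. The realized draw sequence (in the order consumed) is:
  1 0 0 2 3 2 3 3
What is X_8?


t=0: X=(5, 3), d=1 → -e1, X_1=(4, 3)
t=1: X=(4, 3), d=0 → +e1, X_2=(5, 3)
t=2: X=(5, 3), d=0 → +e1, X_3=(6, 3)
t=3: X=(6, 3), d=2 → +e2, X_4=(6, 4)
t=4: X=(6, 4), d=3 → -e2, X_5=(6, 3)
t=5: X=(6, 3), d=2 → +e2, X_6=(6, 4)
t=6: X=(6, 4), d=3 → -e2, X_7=(6, 3)
t=7: X=(6, 3), d=3 → -e2, X_8=(6, 2)

(6, 2)


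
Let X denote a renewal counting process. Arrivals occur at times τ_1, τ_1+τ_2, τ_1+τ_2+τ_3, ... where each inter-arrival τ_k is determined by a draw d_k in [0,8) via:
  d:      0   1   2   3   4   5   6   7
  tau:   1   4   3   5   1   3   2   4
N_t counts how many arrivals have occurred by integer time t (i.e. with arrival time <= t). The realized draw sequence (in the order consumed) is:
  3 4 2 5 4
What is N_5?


1

draw d_1=3: τ_1=5, arrival time A_1=5
draw d_2=4: τ_2=1, arrival time A_2=6
draw d_3=2: τ_3=3, arrival time A_3=9
draw d_4=5: τ_4=3, arrival time A_4=12
draw d_5=4: τ_5=1, arrival time A_5=13
N_t over t=0..5: 0:0 1:0 2:0 3:0 4:0 5:1


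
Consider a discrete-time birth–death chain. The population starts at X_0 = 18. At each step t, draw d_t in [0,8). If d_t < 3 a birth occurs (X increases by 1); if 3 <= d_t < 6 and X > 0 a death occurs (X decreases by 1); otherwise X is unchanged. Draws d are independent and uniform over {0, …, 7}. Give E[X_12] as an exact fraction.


18

X can drop by at most 1 per step and X_0 = 18 > T = 12, so X_t >= 18 − t >= 6 > 0 for every t <= 12: the floor at 0 (the 'and X > 0' condition) never binds. Hence X_12 = X_0 + Σ_{t<12} Y_t with i.i.d. increments Y_t = y(d_t) ∈ {+1, −1, 0}.
Outcome values over d=0..7: [1, 1, 1, -1, -1, -1, 0, 0]
Σy = 0, Σy² = 6, M = 8
μ = 0/8 = 0,  σ² = 6/8 − (0)² = 3/4
E[X_12] = 18 + 12·(0) = 18


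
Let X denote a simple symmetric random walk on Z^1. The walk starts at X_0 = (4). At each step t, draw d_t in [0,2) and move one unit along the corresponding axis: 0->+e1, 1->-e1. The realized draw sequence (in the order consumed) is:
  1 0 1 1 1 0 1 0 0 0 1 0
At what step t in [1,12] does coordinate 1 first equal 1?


5

t=0: X=(4), d=1 → -e1, X_1=(3)
t=1: X=(3), d=0 → +e1, X_2=(4)
t=2: X=(4), d=1 → -e1, X_3=(3)
t=3: X=(3), d=1 → -e1, X_4=(2)
t=4: X=(2), d=1 → -e1, X_5=(1)
t=5: X=(1), d=0 → +e1, X_6=(2)
t=6: X=(2), d=1 → -e1, X_7=(1)
t=7: X=(1), d=0 → +e1, X_8=(2)
t=8: X=(2), d=0 → +e1, X_9=(3)
t=9: X=(3), d=0 → +e1, X_10=(4)
t=10: X=(4), d=1 → -e1, X_11=(3)
t=11: X=(3), d=0 → +e1, X_12=(4)


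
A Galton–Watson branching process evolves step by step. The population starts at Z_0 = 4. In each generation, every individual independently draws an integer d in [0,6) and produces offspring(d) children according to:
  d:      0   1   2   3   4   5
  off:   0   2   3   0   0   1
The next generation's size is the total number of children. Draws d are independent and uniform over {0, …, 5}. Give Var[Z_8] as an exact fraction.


Outcome values over d=0..5: [0, 2, 3, 0, 0, 1]
Σy = 6, Σy² = 14, M = 6
μ = 6/6 = 1,  σ² = 14/6 − (1)² = 4/3
V_0 = 0, E_0 = 4
V_1 = 4/3·E_0 + (1)²·V_0 = 16/3;  E_1 = 4
V_2 = 4/3·E_1 + (1)²·V_1 = 32/3;  E_2 = 4
V_3 = 4/3·E_2 + (1)²·V_2 = 16;  E_3 = 4
V_4 = 4/3·E_3 + (1)²·V_3 = 64/3;  E_4 = 4
V_5 = 4/3·E_4 + (1)²·V_4 = 80/3;  E_5 = 4
V_6 = 4/3·E_5 + (1)²·V_5 = 32;  E_6 = 4
V_7 = 4/3·E_6 + (1)²·V_6 = 112/3;  E_7 = 4
V_8 = 4/3·E_7 + (1)²·V_7 = 128/3;  E_8 = 4

128/3


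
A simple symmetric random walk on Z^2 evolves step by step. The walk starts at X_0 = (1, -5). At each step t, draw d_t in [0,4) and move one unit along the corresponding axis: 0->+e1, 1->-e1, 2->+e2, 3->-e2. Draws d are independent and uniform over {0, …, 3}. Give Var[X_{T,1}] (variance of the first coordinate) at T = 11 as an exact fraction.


Outcome values over d=0..3: [1, -1, 0, 0]
Σy = 0, Σy² = 2, M = 4
μ = 0/4 = 0,  σ² = 2/4 − (0)² = 1/2
Independent increments: Var[X_11] = 11·σ² = 11·(1/2) = 11/2

11/2


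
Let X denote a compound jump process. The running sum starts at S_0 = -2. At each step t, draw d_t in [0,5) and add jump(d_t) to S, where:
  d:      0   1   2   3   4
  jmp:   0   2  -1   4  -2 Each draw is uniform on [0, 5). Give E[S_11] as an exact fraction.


Outcome values over d=0..4: [0, 2, -1, 4, -2]
Σy = 3, Σy² = 25, M = 5
μ = 3/5 = 3/5,  σ² = 25/5 − (3/5)² = 116/25
E[S_11] = -2 + 11·(3/5) = 23/5

23/5


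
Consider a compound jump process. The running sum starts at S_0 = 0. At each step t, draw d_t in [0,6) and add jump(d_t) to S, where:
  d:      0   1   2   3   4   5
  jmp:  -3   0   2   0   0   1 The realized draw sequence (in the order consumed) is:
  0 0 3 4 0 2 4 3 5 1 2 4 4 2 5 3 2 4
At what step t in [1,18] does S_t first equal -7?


t=0: S=0, d=0, jump=-3, S_1=-3
t=1: S=-3, d=0, jump=-3, S_2=-6
t=2: S=-6, d=3, jump=0, S_3=-6
t=3: S=-6, d=4, jump=0, S_4=-6
t=4: S=-6, d=0, jump=-3, S_5=-9
t=5: S=-9, d=2, jump=2, S_6=-7
t=6: S=-7, d=4, jump=0, S_7=-7
t=7: S=-7, d=3, jump=0, S_8=-7
t=8: S=-7, d=5, jump=1, S_9=-6
t=9: S=-6, d=1, jump=0, S_10=-6
t=10: S=-6, d=2, jump=2, S_11=-4
t=11: S=-4, d=4, jump=0, S_12=-4
t=12: S=-4, d=4, jump=0, S_13=-4
t=13: S=-4, d=2, jump=2, S_14=-2
t=14: S=-2, d=5, jump=1, S_15=-1
t=15: S=-1, d=3, jump=0, S_16=-1
t=16: S=-1, d=2, jump=2, S_17=1
t=17: S=1, d=4, jump=0, S_18=1

6


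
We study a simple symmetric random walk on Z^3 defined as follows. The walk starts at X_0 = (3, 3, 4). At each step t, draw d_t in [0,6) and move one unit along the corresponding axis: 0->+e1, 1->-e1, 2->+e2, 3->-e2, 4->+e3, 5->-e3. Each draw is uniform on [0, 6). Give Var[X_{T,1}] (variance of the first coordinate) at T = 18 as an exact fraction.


Outcome values over d=0..5: [1, -1, 0, 0, 0, 0]
Σy = 0, Σy² = 2, M = 6
μ = 0/6 = 0,  σ² = 2/6 − (0)² = 1/3
Independent increments: Var[X_18] = 18·σ² = 18·(1/3) = 6

6


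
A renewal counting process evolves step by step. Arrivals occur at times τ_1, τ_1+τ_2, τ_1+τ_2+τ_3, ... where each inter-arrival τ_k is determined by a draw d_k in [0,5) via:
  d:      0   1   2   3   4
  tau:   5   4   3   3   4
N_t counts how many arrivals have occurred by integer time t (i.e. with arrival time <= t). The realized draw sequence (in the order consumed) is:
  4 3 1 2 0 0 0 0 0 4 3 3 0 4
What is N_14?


4

draw d_1=4: τ_1=4, arrival time A_1=4
draw d_2=3: τ_2=3, arrival time A_2=7
draw d_3=1: τ_3=4, arrival time A_3=11
draw d_4=2: τ_4=3, arrival time A_4=14
draw d_5=0: τ_5=5, arrival time A_5=19
draw d_6=0: τ_6=5, arrival time A_6=24
draw d_7=0: τ_7=5, arrival time A_7=29
draw d_8=0: τ_8=5, arrival time A_8=34
draw d_9=0: τ_9=5, arrival time A_9=39
draw d_10=4: τ_10=4, arrival time A_10=43
draw d_11=3: τ_11=3, arrival time A_11=46
draw d_12=3: τ_12=3, arrival time A_12=49
draw d_13=0: τ_13=5, arrival time A_13=54
draw d_14=4: τ_14=4, arrival time A_14=58
N_t over t=0..14: 0:0 1:0 2:0 3:0 4:1 5:1 6:1 7:2 8:2 9:2 10:2 11:3 12:3 13:3 14:4


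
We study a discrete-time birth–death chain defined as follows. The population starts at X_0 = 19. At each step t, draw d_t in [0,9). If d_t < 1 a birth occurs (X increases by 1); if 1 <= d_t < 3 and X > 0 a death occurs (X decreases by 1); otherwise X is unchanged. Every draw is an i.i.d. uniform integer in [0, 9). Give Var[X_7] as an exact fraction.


182/81

X can drop by at most 1 per step and X_0 = 19 > T = 7, so X_t >= 19 − t >= 12 > 0 for every t <= 7: the floor at 0 (the 'and X > 0' condition) never binds. Hence X_7 = X_0 + Σ_{t<7} Y_t with i.i.d. increments Y_t = y(d_t) ∈ {+1, −1, 0}.
Outcome values over d=0..8: [1, -1, -1, 0, 0, 0, 0, 0, 0]
Σy = -1, Σy² = 3, M = 9
μ = -1/9 = -1/9,  σ² = 3/9 − (-1/9)² = 26/81
Independent increments: Var[X_7] = 7·σ² = 7·(26/81) = 182/81


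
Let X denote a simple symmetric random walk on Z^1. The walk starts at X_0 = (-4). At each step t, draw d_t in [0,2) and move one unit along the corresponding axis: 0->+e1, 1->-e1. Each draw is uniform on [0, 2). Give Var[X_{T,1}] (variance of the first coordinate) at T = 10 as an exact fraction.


10

Outcome values over d=0..1: [1, -1]
Σy = 0, Σy² = 2, M = 2
μ = 0/2 = 0,  σ² = 2/2 − (0)² = 1
Independent increments: Var[X_10] = 10·σ² = 10·(1) = 10


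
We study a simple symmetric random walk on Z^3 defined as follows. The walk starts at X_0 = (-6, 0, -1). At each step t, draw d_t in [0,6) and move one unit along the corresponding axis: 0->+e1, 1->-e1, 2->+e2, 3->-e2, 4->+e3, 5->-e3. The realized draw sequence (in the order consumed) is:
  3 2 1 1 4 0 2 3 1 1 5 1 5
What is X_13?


(-10, 0, -2)

t=0: X=(-6, 0, -1), d=3 → -e2, X_1=(-6, -1, -1)
t=1: X=(-6, -1, -1), d=2 → +e2, X_2=(-6, 0, -1)
t=2: X=(-6, 0, -1), d=1 → -e1, X_3=(-7, 0, -1)
t=3: X=(-7, 0, -1), d=1 → -e1, X_4=(-8, 0, -1)
t=4: X=(-8, 0, -1), d=4 → +e3, X_5=(-8, 0, 0)
t=5: X=(-8, 0, 0), d=0 → +e1, X_6=(-7, 0, 0)
t=6: X=(-7, 0, 0), d=2 → +e2, X_7=(-7, 1, 0)
t=7: X=(-7, 1, 0), d=3 → -e2, X_8=(-7, 0, 0)
t=8: X=(-7, 0, 0), d=1 → -e1, X_9=(-8, 0, 0)
t=9: X=(-8, 0, 0), d=1 → -e1, X_10=(-9, 0, 0)
t=10: X=(-9, 0, 0), d=5 → -e3, X_11=(-9, 0, -1)
t=11: X=(-9, 0, -1), d=1 → -e1, X_12=(-10, 0, -1)
t=12: X=(-10, 0, -1), d=5 → -e3, X_13=(-10, 0, -2)


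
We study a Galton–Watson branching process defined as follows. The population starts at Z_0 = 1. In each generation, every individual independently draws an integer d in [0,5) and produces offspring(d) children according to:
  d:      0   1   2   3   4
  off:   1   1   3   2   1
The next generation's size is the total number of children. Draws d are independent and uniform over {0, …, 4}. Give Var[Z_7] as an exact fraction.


Outcome values over d=0..4: [1, 1, 3, 2, 1]
Σy = 8, Σy² = 16, M = 5
μ = 8/5 = 8/5,  σ² = 16/5 − (8/5)² = 16/25
V_0 = 0, E_0 = 1
V_1 = 16/25·E_0 + (8/5)²·V_0 = 16/25;  E_1 = 8/5
V_2 = 16/25·E_1 + (8/5)²·V_1 = 1664/625;  E_2 = 64/25
V_3 = 16/25·E_2 + (8/5)²·V_2 = 132096/15625;  E_3 = 512/125
V_4 = 16/25·E_3 + (8/5)²·V_3 = 9478144/390625;  E_4 = 4096/625
V_5 = 16/25·E_4 + (8/5)²·V_4 = 647561216/9765625;  E_5 = 32768/3125
V_6 = 16/25·E_5 + (8/5)²·V_5 = 43082317824/244140625;  E_6 = 262144/15625
V_7 = 16/25·E_6 + (8/5)²·V_6 = 2822804340736/6103515625;  E_7 = 2097152/78125

2822804340736/6103515625


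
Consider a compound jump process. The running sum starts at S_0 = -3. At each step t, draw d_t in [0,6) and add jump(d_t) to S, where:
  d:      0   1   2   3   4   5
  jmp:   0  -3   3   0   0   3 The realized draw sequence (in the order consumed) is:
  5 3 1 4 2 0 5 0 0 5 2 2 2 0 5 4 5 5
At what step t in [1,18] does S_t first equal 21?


t=0: S=-3, d=5, jump=3, S_1=0
t=1: S=0, d=3, jump=0, S_2=0
t=2: S=0, d=1, jump=-3, S_3=-3
t=3: S=-3, d=4, jump=0, S_4=-3
t=4: S=-3, d=2, jump=3, S_5=0
t=5: S=0, d=0, jump=0, S_6=0
t=6: S=0, d=5, jump=3, S_7=3
t=7: S=3, d=0, jump=0, S_8=3
t=8: S=3, d=0, jump=0, S_9=3
t=9: S=3, d=5, jump=3, S_10=6
t=10: S=6, d=2, jump=3, S_11=9
t=11: S=9, d=2, jump=3, S_12=12
t=12: S=12, d=2, jump=3, S_13=15
t=13: S=15, d=0, jump=0, S_14=15
t=14: S=15, d=5, jump=3, S_15=18
t=15: S=18, d=4, jump=0, S_16=18
t=16: S=18, d=5, jump=3, S_17=21
t=17: S=21, d=5, jump=3, S_18=24

17


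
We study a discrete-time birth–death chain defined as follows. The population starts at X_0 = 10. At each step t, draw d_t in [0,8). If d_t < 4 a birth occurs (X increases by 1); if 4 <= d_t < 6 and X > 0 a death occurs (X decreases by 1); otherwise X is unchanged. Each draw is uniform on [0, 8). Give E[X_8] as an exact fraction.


12

X can drop by at most 1 per step and X_0 = 10 > T = 8, so X_t >= 10 − t >= 2 > 0 for every t <= 8: the floor at 0 (the 'and X > 0' condition) never binds. Hence X_8 = X_0 + Σ_{t<8} Y_t with i.i.d. increments Y_t = y(d_t) ∈ {+1, −1, 0}.
Outcome values over d=0..7: [1, 1, 1, 1, -1, -1, 0, 0]
Σy = 2, Σy² = 6, M = 8
μ = 2/8 = 1/4,  σ² = 6/8 − (1/4)² = 11/16
E[X_8] = 10 + 8·(1/4) = 12


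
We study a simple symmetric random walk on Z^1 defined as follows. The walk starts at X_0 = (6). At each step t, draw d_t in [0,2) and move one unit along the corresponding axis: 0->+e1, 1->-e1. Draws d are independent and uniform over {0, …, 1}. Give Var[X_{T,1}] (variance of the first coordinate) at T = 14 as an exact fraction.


Outcome values over d=0..1: [1, -1]
Σy = 0, Σy² = 2, M = 2
μ = 0/2 = 0,  σ² = 2/2 − (0)² = 1
Independent increments: Var[X_14] = 14·σ² = 14·(1) = 14

14


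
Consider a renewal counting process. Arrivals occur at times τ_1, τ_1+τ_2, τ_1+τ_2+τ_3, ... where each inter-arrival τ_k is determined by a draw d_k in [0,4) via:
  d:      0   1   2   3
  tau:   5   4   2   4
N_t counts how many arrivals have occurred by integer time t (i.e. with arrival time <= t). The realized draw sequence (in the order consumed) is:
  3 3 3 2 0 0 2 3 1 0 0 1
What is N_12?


3

draw d_1=3: τ_1=4, arrival time A_1=4
draw d_2=3: τ_2=4, arrival time A_2=8
draw d_3=3: τ_3=4, arrival time A_3=12
draw d_4=2: τ_4=2, arrival time A_4=14
draw d_5=0: τ_5=5, arrival time A_5=19
draw d_6=0: τ_6=5, arrival time A_6=24
draw d_7=2: τ_7=2, arrival time A_7=26
draw d_8=3: τ_8=4, arrival time A_8=30
draw d_9=1: τ_9=4, arrival time A_9=34
draw d_10=0: τ_10=5, arrival time A_10=39
draw d_11=0: τ_11=5, arrival time A_11=44
draw d_12=1: τ_12=4, arrival time A_12=48
N_t over t=0..12: 0:0 1:0 2:0 3:0 4:1 5:1 6:1 7:1 8:2 9:2 10:2 11:2 12:3


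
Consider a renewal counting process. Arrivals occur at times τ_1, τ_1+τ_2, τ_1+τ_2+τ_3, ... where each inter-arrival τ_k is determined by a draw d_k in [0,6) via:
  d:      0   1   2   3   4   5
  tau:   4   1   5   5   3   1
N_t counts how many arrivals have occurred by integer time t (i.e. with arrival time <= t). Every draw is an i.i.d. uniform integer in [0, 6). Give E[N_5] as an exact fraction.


701/486

Inter-arrival values over d=0..5: [4, 1, 5, 5, 3, 1]
Each d has probability 1/6, so the pmf of τ is: f(1) = 1/3, f(3) = 1/6, f(4) = 1/6, f(5) = 1/3
Renewal equation for m(n) = E[N_n]: condition on τ_1 = k (if k <= n, one arrival plus a fresh copy on the remaining n−k steps): m(n) = F(n) + Σ_{k<=n} f(k)·m(n−k), where F(n) = P(τ <= n) and m(0) = 0
m(1) = F(1) = 1/3
m(2) = F(2) + f(1)·m(1) = 1/3 + 1/3·1/3 = 4/9
m(3) = F(3) + f(1)·m(2) = 1/2 + 1/3·4/9 = 35/54
m(4) = F(4) + f(1)·m(3) + f(3)·m(1) = 2/3 + 1/3·35/54 + 1/6·1/3 = 76/81
m(5) = F(5) + f(1)·m(4) + f(3)·m(2) + f(4)·m(1) = 1 + 1/3·76/81 + 1/6·4/9 + 1/6·1/3 = 701/486
E[N_5] = m(5) = 701/486


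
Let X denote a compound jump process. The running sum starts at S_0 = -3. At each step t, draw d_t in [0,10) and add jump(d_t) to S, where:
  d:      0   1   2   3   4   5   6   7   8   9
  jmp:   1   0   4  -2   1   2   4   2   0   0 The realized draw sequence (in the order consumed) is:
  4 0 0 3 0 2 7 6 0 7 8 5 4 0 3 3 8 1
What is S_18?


12

t=0: S=-3, d=4, jump=1, S_1=-2
t=1: S=-2, d=0, jump=1, S_2=-1
t=2: S=-1, d=0, jump=1, S_3=0
t=3: S=0, d=3, jump=-2, S_4=-2
t=4: S=-2, d=0, jump=1, S_5=-1
t=5: S=-1, d=2, jump=4, S_6=3
t=6: S=3, d=7, jump=2, S_7=5
t=7: S=5, d=6, jump=4, S_8=9
t=8: S=9, d=0, jump=1, S_9=10
t=9: S=10, d=7, jump=2, S_10=12
t=10: S=12, d=8, jump=0, S_11=12
t=11: S=12, d=5, jump=2, S_12=14
t=12: S=14, d=4, jump=1, S_13=15
t=13: S=15, d=0, jump=1, S_14=16
t=14: S=16, d=3, jump=-2, S_15=14
t=15: S=14, d=3, jump=-2, S_16=12
t=16: S=12, d=8, jump=0, S_17=12
t=17: S=12, d=1, jump=0, S_18=12


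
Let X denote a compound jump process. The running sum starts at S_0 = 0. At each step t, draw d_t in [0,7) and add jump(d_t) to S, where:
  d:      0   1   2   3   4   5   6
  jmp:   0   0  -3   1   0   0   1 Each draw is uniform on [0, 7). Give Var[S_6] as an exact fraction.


456/49

Outcome values over d=0..6: [0, 0, -3, 1, 0, 0, 1]
Σy = -1, Σy² = 11, M = 7
μ = -1/7 = -1/7,  σ² = 11/7 − (-1/7)² = 76/49
Independent increments: Var[S_6] = 6·σ² = 6·(76/49) = 456/49


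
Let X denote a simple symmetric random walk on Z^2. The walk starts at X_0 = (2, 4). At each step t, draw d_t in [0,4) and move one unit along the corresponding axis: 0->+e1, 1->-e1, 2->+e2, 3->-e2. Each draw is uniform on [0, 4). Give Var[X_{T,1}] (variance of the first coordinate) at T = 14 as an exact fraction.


7

Outcome values over d=0..3: [1, -1, 0, 0]
Σy = 0, Σy² = 2, M = 4
μ = 0/4 = 0,  σ² = 2/4 − (0)² = 1/2
Independent increments: Var[X_14] = 14·σ² = 14·(1/2) = 7


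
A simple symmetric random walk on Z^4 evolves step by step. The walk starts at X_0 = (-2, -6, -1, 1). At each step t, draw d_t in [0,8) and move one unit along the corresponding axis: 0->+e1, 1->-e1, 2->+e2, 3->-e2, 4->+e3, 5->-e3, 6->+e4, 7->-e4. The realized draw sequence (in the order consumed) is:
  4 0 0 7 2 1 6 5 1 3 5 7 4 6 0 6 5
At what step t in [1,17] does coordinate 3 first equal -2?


11

t=0: X=(-2, -6, -1, 1), d=4 → +e3, X_1=(-2, -6, 0, 1)
t=1: X=(-2, -6, 0, 1), d=0 → +e1, X_2=(-1, -6, 0, 1)
t=2: X=(-1, -6, 0, 1), d=0 → +e1, X_3=(0, -6, 0, 1)
t=3: X=(0, -6, 0, 1), d=7 → -e4, X_4=(0, -6, 0, 0)
t=4: X=(0, -6, 0, 0), d=2 → +e2, X_5=(0, -5, 0, 0)
t=5: X=(0, -5, 0, 0), d=1 → -e1, X_6=(-1, -5, 0, 0)
t=6: X=(-1, -5, 0, 0), d=6 → +e4, X_7=(-1, -5, 0, 1)
t=7: X=(-1, -5, 0, 1), d=5 → -e3, X_8=(-1, -5, -1, 1)
t=8: X=(-1, -5, -1, 1), d=1 → -e1, X_9=(-2, -5, -1, 1)
t=9: X=(-2, -5, -1, 1), d=3 → -e2, X_10=(-2, -6, -1, 1)
t=10: X=(-2, -6, -1, 1), d=5 → -e3, X_11=(-2, -6, -2, 1)
t=11: X=(-2, -6, -2, 1), d=7 → -e4, X_12=(-2, -6, -2, 0)
t=12: X=(-2, -6, -2, 0), d=4 → +e3, X_13=(-2, -6, -1, 0)
t=13: X=(-2, -6, -1, 0), d=6 → +e4, X_14=(-2, -6, -1, 1)
t=14: X=(-2, -6, -1, 1), d=0 → +e1, X_15=(-1, -6, -1, 1)
t=15: X=(-1, -6, -1, 1), d=6 → +e4, X_16=(-1, -6, -1, 2)
t=16: X=(-1, -6, -1, 2), d=5 → -e3, X_17=(-1, -6, -2, 2)


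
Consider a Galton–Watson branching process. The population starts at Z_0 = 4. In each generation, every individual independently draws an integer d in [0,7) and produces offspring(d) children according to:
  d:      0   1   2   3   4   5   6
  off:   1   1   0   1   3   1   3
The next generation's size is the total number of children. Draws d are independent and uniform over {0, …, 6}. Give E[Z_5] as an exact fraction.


400000/16807

Outcome values over d=0..6: [1, 1, 0, 1, 3, 1, 3]
Σy = 10, Σy² = 22, M = 7
μ = 10/7 = 10/7,  σ² = 22/7 − (10/7)² = 54/49
E[Z_0] = 4
E[Z_1] = 10/7·E[Z_0] = 40/7
E[Z_2] = 10/7·E[Z_1] = 400/49
E[Z_3] = 10/7·E[Z_2] = 4000/343
E[Z_4] = 10/7·E[Z_3] = 40000/2401
E[Z_5] = 10/7·E[Z_4] = 400000/16807


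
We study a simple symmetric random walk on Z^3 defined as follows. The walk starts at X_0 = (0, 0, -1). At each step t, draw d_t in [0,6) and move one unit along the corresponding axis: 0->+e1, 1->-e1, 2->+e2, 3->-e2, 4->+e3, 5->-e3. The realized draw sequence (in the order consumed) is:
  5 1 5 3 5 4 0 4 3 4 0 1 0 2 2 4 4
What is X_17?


t=0: X=(0, 0, -1), d=5 → -e3, X_1=(0, 0, -2)
t=1: X=(0, 0, -2), d=1 → -e1, X_2=(-1, 0, -2)
t=2: X=(-1, 0, -2), d=5 → -e3, X_3=(-1, 0, -3)
t=3: X=(-1, 0, -3), d=3 → -e2, X_4=(-1, -1, -3)
t=4: X=(-1, -1, -3), d=5 → -e3, X_5=(-1, -1, -4)
t=5: X=(-1, -1, -4), d=4 → +e3, X_6=(-1, -1, -3)
t=6: X=(-1, -1, -3), d=0 → +e1, X_7=(0, -1, -3)
t=7: X=(0, -1, -3), d=4 → +e3, X_8=(0, -1, -2)
t=8: X=(0, -1, -2), d=3 → -e2, X_9=(0, -2, -2)
t=9: X=(0, -2, -2), d=4 → +e3, X_10=(0, -2, -1)
t=10: X=(0, -2, -1), d=0 → +e1, X_11=(1, -2, -1)
t=11: X=(1, -2, -1), d=1 → -e1, X_12=(0, -2, -1)
t=12: X=(0, -2, -1), d=0 → +e1, X_13=(1, -2, -1)
t=13: X=(1, -2, -1), d=2 → +e2, X_14=(1, -1, -1)
t=14: X=(1, -1, -1), d=2 → +e2, X_15=(1, 0, -1)
t=15: X=(1, 0, -1), d=4 → +e3, X_16=(1, 0, 0)
t=16: X=(1, 0, 0), d=4 → +e3, X_17=(1, 0, 1)

(1, 0, 1)


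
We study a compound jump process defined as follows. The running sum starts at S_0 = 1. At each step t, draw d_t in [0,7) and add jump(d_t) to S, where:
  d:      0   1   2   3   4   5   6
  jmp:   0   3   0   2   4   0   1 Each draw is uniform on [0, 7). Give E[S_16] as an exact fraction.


167/7

Outcome values over d=0..6: [0, 3, 0, 2, 4, 0, 1]
Σy = 10, Σy² = 30, M = 7
μ = 10/7 = 10/7,  σ² = 30/7 − (10/7)² = 110/49
E[S_16] = 1 + 16·(10/7) = 167/7


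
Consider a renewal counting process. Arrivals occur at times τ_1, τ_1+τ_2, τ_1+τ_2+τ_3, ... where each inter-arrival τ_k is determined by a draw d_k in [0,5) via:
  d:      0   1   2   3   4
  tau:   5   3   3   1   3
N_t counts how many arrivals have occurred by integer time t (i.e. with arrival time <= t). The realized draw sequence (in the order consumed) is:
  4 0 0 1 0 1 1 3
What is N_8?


draw d_1=4: τ_1=3, arrival time A_1=3
draw d_2=0: τ_2=5, arrival time A_2=8
draw d_3=0: τ_3=5, arrival time A_3=13
draw d_4=1: τ_4=3, arrival time A_4=16
draw d_5=0: τ_5=5, arrival time A_5=21
draw d_6=1: τ_6=3, arrival time A_6=24
draw d_7=1: τ_7=3, arrival time A_7=27
draw d_8=3: τ_8=1, arrival time A_8=28
N_t over t=0..8: 0:0 1:0 2:0 3:1 4:1 5:1 6:1 7:1 8:2

2


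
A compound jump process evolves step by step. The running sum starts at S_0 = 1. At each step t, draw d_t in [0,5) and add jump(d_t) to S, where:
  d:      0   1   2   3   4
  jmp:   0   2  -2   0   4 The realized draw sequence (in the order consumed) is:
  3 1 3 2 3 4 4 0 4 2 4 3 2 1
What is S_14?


15

t=0: S=1, d=3, jump=0, S_1=1
t=1: S=1, d=1, jump=2, S_2=3
t=2: S=3, d=3, jump=0, S_3=3
t=3: S=3, d=2, jump=-2, S_4=1
t=4: S=1, d=3, jump=0, S_5=1
t=5: S=1, d=4, jump=4, S_6=5
t=6: S=5, d=4, jump=4, S_7=9
t=7: S=9, d=0, jump=0, S_8=9
t=8: S=9, d=4, jump=4, S_9=13
t=9: S=13, d=2, jump=-2, S_10=11
t=10: S=11, d=4, jump=4, S_11=15
t=11: S=15, d=3, jump=0, S_12=15
t=12: S=15, d=2, jump=-2, S_13=13
t=13: S=13, d=1, jump=2, S_14=15


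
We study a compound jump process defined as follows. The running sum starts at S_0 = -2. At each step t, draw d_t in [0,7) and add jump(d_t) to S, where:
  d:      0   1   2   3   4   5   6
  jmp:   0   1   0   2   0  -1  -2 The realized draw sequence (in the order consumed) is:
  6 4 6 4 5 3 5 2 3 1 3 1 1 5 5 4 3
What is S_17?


1

t=0: S=-2, d=6, jump=-2, S_1=-4
t=1: S=-4, d=4, jump=0, S_2=-4
t=2: S=-4, d=6, jump=-2, S_3=-6
t=3: S=-6, d=4, jump=0, S_4=-6
t=4: S=-6, d=5, jump=-1, S_5=-7
t=5: S=-7, d=3, jump=2, S_6=-5
t=6: S=-5, d=5, jump=-1, S_7=-6
t=7: S=-6, d=2, jump=0, S_8=-6
t=8: S=-6, d=3, jump=2, S_9=-4
t=9: S=-4, d=1, jump=1, S_10=-3
t=10: S=-3, d=3, jump=2, S_11=-1
t=11: S=-1, d=1, jump=1, S_12=0
t=12: S=0, d=1, jump=1, S_13=1
t=13: S=1, d=5, jump=-1, S_14=0
t=14: S=0, d=5, jump=-1, S_15=-1
t=15: S=-1, d=4, jump=0, S_16=-1
t=16: S=-1, d=3, jump=2, S_17=1


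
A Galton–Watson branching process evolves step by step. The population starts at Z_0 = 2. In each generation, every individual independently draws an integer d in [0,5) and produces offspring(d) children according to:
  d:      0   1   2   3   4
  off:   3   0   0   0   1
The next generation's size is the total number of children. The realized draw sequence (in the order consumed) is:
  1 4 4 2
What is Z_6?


gen 0: Z_0=2, draws=[1, 4], offspring=[0, 1], Z_1=1
gen 1: Z_1=1, draws=[4], offspring=[1], Z_2=1
gen 2: Z_2=1, draws=[2], offspring=[0], Z_3=0
gen 3: Z_3=0, draws=[], offspring=[], Z_4=0
gen 4: Z_4=0, draws=[], offspring=[], Z_5=0
gen 5: Z_5=0, draws=[], offspring=[], Z_6=0

0


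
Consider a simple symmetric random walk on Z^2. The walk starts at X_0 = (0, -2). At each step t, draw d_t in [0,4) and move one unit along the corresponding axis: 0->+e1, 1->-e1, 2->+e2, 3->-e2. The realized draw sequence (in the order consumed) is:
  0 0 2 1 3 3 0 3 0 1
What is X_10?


(2, -4)

t=0: X=(0, -2), d=0 → +e1, X_1=(1, -2)
t=1: X=(1, -2), d=0 → +e1, X_2=(2, -2)
t=2: X=(2, -2), d=2 → +e2, X_3=(2, -1)
t=3: X=(2, -1), d=1 → -e1, X_4=(1, -1)
t=4: X=(1, -1), d=3 → -e2, X_5=(1, -2)
t=5: X=(1, -2), d=3 → -e2, X_6=(1, -3)
t=6: X=(1, -3), d=0 → +e1, X_7=(2, -3)
t=7: X=(2, -3), d=3 → -e2, X_8=(2, -4)
t=8: X=(2, -4), d=0 → +e1, X_9=(3, -4)
t=9: X=(3, -4), d=1 → -e1, X_10=(2, -4)


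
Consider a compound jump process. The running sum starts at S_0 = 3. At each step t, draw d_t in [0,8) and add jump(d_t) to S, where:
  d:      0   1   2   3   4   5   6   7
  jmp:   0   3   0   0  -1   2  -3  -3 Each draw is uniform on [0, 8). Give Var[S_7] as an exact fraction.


441/16

Outcome values over d=0..7: [0, 3, 0, 0, -1, 2, -3, -3]
Σy = -2, Σy² = 32, M = 8
μ = -2/8 = -1/4,  σ² = 32/8 − (-1/4)² = 63/16
Independent increments: Var[S_7] = 7·σ² = 7·(63/16) = 441/16


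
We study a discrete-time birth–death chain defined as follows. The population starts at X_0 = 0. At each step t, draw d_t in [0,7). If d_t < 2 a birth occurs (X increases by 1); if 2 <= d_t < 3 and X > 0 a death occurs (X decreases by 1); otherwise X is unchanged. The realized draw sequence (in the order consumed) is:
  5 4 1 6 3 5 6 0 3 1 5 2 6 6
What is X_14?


t=0: X=0, d=5 → hold, X_1=0
t=1: X=0, d=4 → hold, X_2=0
t=2: X=0, d=1 → birth, X_3=1
t=3: X=1, d=6 → hold, X_4=1
t=4: X=1, d=3 → hold, X_5=1
t=5: X=1, d=5 → hold, X_6=1
t=6: X=1, d=6 → hold, X_7=1
t=7: X=1, d=0 → birth, X_8=2
t=8: X=2, d=3 → hold, X_9=2
t=9: X=2, d=1 → birth, X_10=3
t=10: X=3, d=5 → hold, X_11=3
t=11: X=3, d=2 → death, X_12=2
t=12: X=2, d=6 → hold, X_13=2
t=13: X=2, d=6 → hold, X_14=2

2


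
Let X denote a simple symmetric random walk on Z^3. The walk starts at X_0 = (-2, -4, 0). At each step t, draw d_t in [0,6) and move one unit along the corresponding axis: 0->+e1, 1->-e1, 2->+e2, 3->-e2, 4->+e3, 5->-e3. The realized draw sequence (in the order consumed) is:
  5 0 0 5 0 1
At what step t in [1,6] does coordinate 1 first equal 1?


t=0: X=(-2, -4, 0), d=5 → -e3, X_1=(-2, -4, -1)
t=1: X=(-2, -4, -1), d=0 → +e1, X_2=(-1, -4, -1)
t=2: X=(-1, -4, -1), d=0 → +e1, X_3=(0, -4, -1)
t=3: X=(0, -4, -1), d=5 → -e3, X_4=(0, -4, -2)
t=4: X=(0, -4, -2), d=0 → +e1, X_5=(1, -4, -2)
t=5: X=(1, -4, -2), d=1 → -e1, X_6=(0, -4, -2)

5


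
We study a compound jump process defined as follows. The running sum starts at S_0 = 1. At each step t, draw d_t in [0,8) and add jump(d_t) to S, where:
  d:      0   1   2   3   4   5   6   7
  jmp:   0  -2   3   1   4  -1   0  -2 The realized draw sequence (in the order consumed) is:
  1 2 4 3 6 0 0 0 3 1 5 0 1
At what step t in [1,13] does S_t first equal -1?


1

t=0: S=1, d=1, jump=-2, S_1=-1
t=1: S=-1, d=2, jump=3, S_2=2
t=2: S=2, d=4, jump=4, S_3=6
t=3: S=6, d=3, jump=1, S_4=7
t=4: S=7, d=6, jump=0, S_5=7
t=5: S=7, d=0, jump=0, S_6=7
t=6: S=7, d=0, jump=0, S_7=7
t=7: S=7, d=0, jump=0, S_8=7
t=8: S=7, d=3, jump=1, S_9=8
t=9: S=8, d=1, jump=-2, S_10=6
t=10: S=6, d=5, jump=-1, S_11=5
t=11: S=5, d=0, jump=0, S_12=5
t=12: S=5, d=1, jump=-2, S_13=3


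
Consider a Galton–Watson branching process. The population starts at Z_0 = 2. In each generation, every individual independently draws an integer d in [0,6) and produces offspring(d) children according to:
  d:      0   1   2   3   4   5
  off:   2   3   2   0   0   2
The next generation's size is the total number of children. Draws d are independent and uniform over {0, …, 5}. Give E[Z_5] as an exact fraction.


Outcome values over d=0..5: [2, 3, 2, 0, 0, 2]
Σy = 9, Σy² = 21, M = 6
μ = 9/6 = 3/2,  σ² = 21/6 − (3/2)² = 5/4
E[Z_0] = 2
E[Z_1] = 3/2·E[Z_0] = 3
E[Z_2] = 3/2·E[Z_1] = 9/2
E[Z_3] = 3/2·E[Z_2] = 27/4
E[Z_4] = 3/2·E[Z_3] = 81/8
E[Z_5] = 3/2·E[Z_4] = 243/16

243/16


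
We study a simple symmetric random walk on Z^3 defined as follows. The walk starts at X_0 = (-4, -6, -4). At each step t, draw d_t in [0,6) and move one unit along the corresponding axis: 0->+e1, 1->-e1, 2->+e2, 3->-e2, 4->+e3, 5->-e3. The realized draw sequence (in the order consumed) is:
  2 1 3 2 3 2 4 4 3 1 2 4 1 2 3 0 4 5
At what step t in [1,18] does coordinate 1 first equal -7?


t=0: X=(-4, -6, -4), d=2 → +e2, X_1=(-4, -5, -4)
t=1: X=(-4, -5, -4), d=1 → -e1, X_2=(-5, -5, -4)
t=2: X=(-5, -5, -4), d=3 → -e2, X_3=(-5, -6, -4)
t=3: X=(-5, -6, -4), d=2 → +e2, X_4=(-5, -5, -4)
t=4: X=(-5, -5, -4), d=3 → -e2, X_5=(-5, -6, -4)
t=5: X=(-5, -6, -4), d=2 → +e2, X_6=(-5, -5, -4)
t=6: X=(-5, -5, -4), d=4 → +e3, X_7=(-5, -5, -3)
t=7: X=(-5, -5, -3), d=4 → +e3, X_8=(-5, -5, -2)
t=8: X=(-5, -5, -2), d=3 → -e2, X_9=(-5, -6, -2)
t=9: X=(-5, -6, -2), d=1 → -e1, X_10=(-6, -6, -2)
t=10: X=(-6, -6, -2), d=2 → +e2, X_11=(-6, -5, -2)
t=11: X=(-6, -5, -2), d=4 → +e3, X_12=(-6, -5, -1)
t=12: X=(-6, -5, -1), d=1 → -e1, X_13=(-7, -5, -1)
t=13: X=(-7, -5, -1), d=2 → +e2, X_14=(-7, -4, -1)
t=14: X=(-7, -4, -1), d=3 → -e2, X_15=(-7, -5, -1)
t=15: X=(-7, -5, -1), d=0 → +e1, X_16=(-6, -5, -1)
t=16: X=(-6, -5, -1), d=4 → +e3, X_17=(-6, -5, 0)
t=17: X=(-6, -5, 0), d=5 → -e3, X_18=(-6, -5, -1)

13


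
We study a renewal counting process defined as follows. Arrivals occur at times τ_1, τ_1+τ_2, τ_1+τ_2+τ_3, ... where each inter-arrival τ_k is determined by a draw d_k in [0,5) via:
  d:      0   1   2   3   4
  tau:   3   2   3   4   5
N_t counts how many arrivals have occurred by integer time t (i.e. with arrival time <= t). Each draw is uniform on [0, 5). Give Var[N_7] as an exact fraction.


4786/15625

Inter-arrival values over d=0..4: [3, 2, 3, 4, 5]
Each d has probability 1/5, so the pmf of τ is: f(2) = 1/5, f(3) = 2/5, f(4) = 1/5, f(5) = 1/5
Let p_n(j) = P(N_n = j), with p_0 = [1]. Condition on τ_1: p_n(0) = P(τ > n), and for j >= 1, p_n(j) = Σ_{k<=n} f(k)·p_{n−k}(j−1)
p_1 = [1]  (j = 0)
p_2 = [4/5, 1/5]  (j = 0..1)
p_3 = [2/5, 3/5]  (j = 0..1)
p_4 = [1/5, 19/25, 1/25]  (j = 0..2)
p_5 = [0, 4/5, 1/5]  (j = 0..2)
p_6 = [0, 14/25, 54/125, 1/125]  (j = 0..3)
p_7 = [0, 8/25, 78/125, 7/125]  (j = 0..3)
E[N_7] = Σ j·p_7(j) = 217/125;  E[N_7²] = Σ j²·p_7(j) = 83/25
Var[N_7] = 83/25 − (217/125)² = 4786/15625


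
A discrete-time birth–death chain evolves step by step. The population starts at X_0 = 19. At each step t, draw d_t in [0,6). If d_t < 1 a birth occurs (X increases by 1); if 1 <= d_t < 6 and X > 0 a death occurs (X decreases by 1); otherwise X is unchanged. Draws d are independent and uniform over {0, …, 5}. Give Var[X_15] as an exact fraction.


X can drop by at most 1 per step and X_0 = 19 > T = 15, so X_t >= 19 − t >= 4 > 0 for every t <= 15: the floor at 0 (the 'and X > 0' condition) never binds. Hence X_15 = X_0 + Σ_{t<15} Y_t with i.i.d. increments Y_t = y(d_t) ∈ {+1, −1, 0}.
Outcome values over d=0..5: [1, -1, -1, -1, -1, -1]
Σy = -4, Σy² = 6, M = 6
μ = -4/6 = -2/3,  σ² = 6/6 − (-2/3)² = 5/9
Independent increments: Var[X_15] = 15·σ² = 15·(5/9) = 25/3

25/3


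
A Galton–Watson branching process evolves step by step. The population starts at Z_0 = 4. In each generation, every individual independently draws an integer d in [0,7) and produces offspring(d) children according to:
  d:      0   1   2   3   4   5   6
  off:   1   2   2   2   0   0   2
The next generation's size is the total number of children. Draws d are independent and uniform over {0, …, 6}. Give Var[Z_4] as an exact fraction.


Outcome values over d=0..6: [1, 2, 2, 2, 0, 0, 2]
Σy = 9, Σy² = 17, M = 7
μ = 9/7 = 9/7,  σ² = 17/7 − (9/7)² = 38/49
V_0 = 0, E_0 = 4
V_1 = 38/49·E_0 + (9/7)²·V_0 = 152/49;  E_1 = 36/7
V_2 = 38/49·E_1 + (9/7)²·V_1 = 21888/2401;  E_2 = 324/49
V_3 = 38/49·E_2 + (9/7)²·V_2 = 2376216/117649;  E_3 = 2916/343
V_4 = 38/49·E_3 + (9/7)²·V_3 = 230480640/5764801;  E_4 = 26244/2401

230480640/5764801


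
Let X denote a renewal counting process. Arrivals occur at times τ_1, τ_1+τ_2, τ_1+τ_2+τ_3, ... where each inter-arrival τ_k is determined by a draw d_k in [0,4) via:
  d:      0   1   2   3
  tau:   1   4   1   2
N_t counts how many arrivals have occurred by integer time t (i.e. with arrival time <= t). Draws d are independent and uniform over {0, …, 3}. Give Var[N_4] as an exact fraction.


Inter-arrival values over d=0..3: [1, 4, 1, 2]
Each d has probability 1/4, so the pmf of τ is: f(1) = 1/2, f(2) = 1/4, f(4) = 1/4
Let p_n(j) = P(N_n = j), with p_0 = [1]. Condition on τ_1: p_n(0) = P(τ > n), and for j >= 1, p_n(j) = Σ_{k<=n} f(k)·p_{n−k}(j−1)
p_1 = [1/2, 1/2]  (j = 0..1)
p_2 = [1/4, 1/2, 1/4]  (j = 0..2)
p_3 = [1/4, 1/4, 3/8, 1/8]  (j = 0..3)
p_4 = [0, 7/16, 1/4, 1/4, 1/16]  (j = 0..4)
E[N_4] = Σ j·p_4(j) = 31/16;  E[N_4²] = Σ j²·p_4(j) = 75/16
Var[N_4] = 75/16 − (31/16)² = 239/256

239/256


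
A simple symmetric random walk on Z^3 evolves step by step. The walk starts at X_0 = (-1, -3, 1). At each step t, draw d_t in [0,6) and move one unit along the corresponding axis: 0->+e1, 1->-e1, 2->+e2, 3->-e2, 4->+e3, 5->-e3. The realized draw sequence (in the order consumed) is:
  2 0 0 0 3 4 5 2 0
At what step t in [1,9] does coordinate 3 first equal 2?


6

t=0: X=(-1, -3, 1), d=2 → +e2, X_1=(-1, -2, 1)
t=1: X=(-1, -2, 1), d=0 → +e1, X_2=(0, -2, 1)
t=2: X=(0, -2, 1), d=0 → +e1, X_3=(1, -2, 1)
t=3: X=(1, -2, 1), d=0 → +e1, X_4=(2, -2, 1)
t=4: X=(2, -2, 1), d=3 → -e2, X_5=(2, -3, 1)
t=5: X=(2, -3, 1), d=4 → +e3, X_6=(2, -3, 2)
t=6: X=(2, -3, 2), d=5 → -e3, X_7=(2, -3, 1)
t=7: X=(2, -3, 1), d=2 → +e2, X_8=(2, -2, 1)
t=8: X=(2, -2, 1), d=0 → +e1, X_9=(3, -2, 1)


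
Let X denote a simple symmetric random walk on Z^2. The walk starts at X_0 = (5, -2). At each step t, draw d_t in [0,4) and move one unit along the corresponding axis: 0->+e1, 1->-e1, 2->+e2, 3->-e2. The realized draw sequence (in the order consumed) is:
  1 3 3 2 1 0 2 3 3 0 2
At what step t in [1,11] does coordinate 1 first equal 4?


1

t=0: X=(5, -2), d=1 → -e1, X_1=(4, -2)
t=1: X=(4, -2), d=3 → -e2, X_2=(4, -3)
t=2: X=(4, -3), d=3 → -e2, X_3=(4, -4)
t=3: X=(4, -4), d=2 → +e2, X_4=(4, -3)
t=4: X=(4, -3), d=1 → -e1, X_5=(3, -3)
t=5: X=(3, -3), d=0 → +e1, X_6=(4, -3)
t=6: X=(4, -3), d=2 → +e2, X_7=(4, -2)
t=7: X=(4, -2), d=3 → -e2, X_8=(4, -3)
t=8: X=(4, -3), d=3 → -e2, X_9=(4, -4)
t=9: X=(4, -4), d=0 → +e1, X_10=(5, -4)
t=10: X=(5, -4), d=2 → +e2, X_11=(5, -3)


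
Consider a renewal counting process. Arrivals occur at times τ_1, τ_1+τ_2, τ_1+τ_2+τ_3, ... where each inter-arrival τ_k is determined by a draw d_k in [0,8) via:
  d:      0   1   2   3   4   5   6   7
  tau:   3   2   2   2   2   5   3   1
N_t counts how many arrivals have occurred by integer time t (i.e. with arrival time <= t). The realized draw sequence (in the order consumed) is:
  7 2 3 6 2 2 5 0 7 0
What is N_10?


draw d_1=7: τ_1=1, arrival time A_1=1
draw d_2=2: τ_2=2, arrival time A_2=3
draw d_3=3: τ_3=2, arrival time A_3=5
draw d_4=6: τ_4=3, arrival time A_4=8
draw d_5=2: τ_5=2, arrival time A_5=10
draw d_6=2: τ_6=2, arrival time A_6=12
draw d_7=5: τ_7=5, arrival time A_7=17
draw d_8=0: τ_8=3, arrival time A_8=20
draw d_9=7: τ_9=1, arrival time A_9=21
draw d_10=0: τ_10=3, arrival time A_10=24
N_t over t=0..10: 0:0 1:1 2:1 3:2 4:2 5:3 6:3 7:3 8:4 9:4 10:5

5


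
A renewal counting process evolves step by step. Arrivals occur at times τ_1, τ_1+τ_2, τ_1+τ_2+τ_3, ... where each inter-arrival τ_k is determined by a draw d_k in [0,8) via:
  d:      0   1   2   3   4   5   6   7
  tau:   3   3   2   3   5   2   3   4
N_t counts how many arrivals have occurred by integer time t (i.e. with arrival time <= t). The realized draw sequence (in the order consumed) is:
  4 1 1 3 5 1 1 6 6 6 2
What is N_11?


draw d_1=4: τ_1=5, arrival time A_1=5
draw d_2=1: τ_2=3, arrival time A_2=8
draw d_3=1: τ_3=3, arrival time A_3=11
draw d_4=3: τ_4=3, arrival time A_4=14
draw d_5=5: τ_5=2, arrival time A_5=16
draw d_6=1: τ_6=3, arrival time A_6=19
draw d_7=1: τ_7=3, arrival time A_7=22
draw d_8=6: τ_8=3, arrival time A_8=25
draw d_9=6: τ_9=3, arrival time A_9=28
draw d_10=6: τ_10=3, arrival time A_10=31
draw d_11=2: τ_11=2, arrival time A_11=33
N_t over t=0..11: 0:0 1:0 2:0 3:0 4:0 5:1 6:1 7:1 8:2 9:2 10:2 11:3

3
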